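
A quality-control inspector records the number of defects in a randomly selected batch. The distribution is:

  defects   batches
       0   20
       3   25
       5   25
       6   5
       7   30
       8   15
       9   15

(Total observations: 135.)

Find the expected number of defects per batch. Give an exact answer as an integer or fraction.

Total = 135, so P(defects=0) = 20/135, etc.
E[X] = (4/27)·0 + (5/27)·3 + (5/27)·5 + (1/27)·6 + (2/9)·7 + (1/9)·8 + (1/9)·9
     = 139/27

139/27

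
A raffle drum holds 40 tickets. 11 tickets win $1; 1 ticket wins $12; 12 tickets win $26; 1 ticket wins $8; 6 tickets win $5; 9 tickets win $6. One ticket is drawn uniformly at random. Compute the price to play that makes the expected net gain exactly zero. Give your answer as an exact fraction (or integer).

427/40 dollars

E[payout] = (11/40)·1 + (1/40)·12 + (12/40)·26 + (1/40)·8 + (6/40)·5 + (9/40)·6 = 427/40
Fair fee = E[payout] = 427/40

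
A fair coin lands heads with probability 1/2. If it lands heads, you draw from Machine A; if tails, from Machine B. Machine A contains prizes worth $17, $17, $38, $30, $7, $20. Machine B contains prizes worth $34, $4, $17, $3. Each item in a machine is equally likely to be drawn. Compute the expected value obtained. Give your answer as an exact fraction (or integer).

$18

E[X | Machine A] = (17 + 17 + 38 + 30 + 7 + 20)/6 = 43/2
E[X | Machine B] = (34 + 4 + 17 + 3)/4 = 29/2
E[X] = (1/2)·43/2 + (1/2)·29/2 = 18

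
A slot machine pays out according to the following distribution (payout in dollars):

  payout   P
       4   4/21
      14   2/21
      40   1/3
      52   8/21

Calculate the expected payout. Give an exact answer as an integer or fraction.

E[X] = (4/21)·4 + (2/21)·14 + (1/3)·40 + (8/21)·52
     = 740/21

740/21 dollars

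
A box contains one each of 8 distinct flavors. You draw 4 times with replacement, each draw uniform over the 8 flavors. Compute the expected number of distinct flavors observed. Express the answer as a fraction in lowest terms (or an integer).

1695/512

Let Xⱼ=1 if type j appears at least once. P(Xⱼ=1) = 1 − ((8−1)/8)^4 = 1695/4096.
E[#distinct] = 8·1695/4096 = 1695/512.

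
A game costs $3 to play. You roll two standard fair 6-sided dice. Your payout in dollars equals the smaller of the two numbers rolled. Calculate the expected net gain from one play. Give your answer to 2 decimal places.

-$0.47

Distribution of the smaller of the two numbers rolled: 1 w.p. 11/36, 2 w.p. 1/4, 3 w.p. 7/36, 4 w.p. 5/36, 5 w.p. 1/12, 6 w.p. 1/36
E[payout] = (11/36)·1 + (1/4)·2 + (7/36)·3 + (5/36)·4 + (1/12)·5 + (1/36)·6 = 91/36
Expected profit = 91/36 − 3 = -17/36 ≈ -$0.47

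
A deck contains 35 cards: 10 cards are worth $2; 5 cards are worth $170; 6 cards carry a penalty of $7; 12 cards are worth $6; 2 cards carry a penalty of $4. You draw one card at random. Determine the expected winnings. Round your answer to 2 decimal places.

E[payout] = (10/35)·2 + (5/35)·170 + (6/35)·(-7) + (12/35)·6 + (2/35)·(-4) = 892/35
≈ $25.49

$25.49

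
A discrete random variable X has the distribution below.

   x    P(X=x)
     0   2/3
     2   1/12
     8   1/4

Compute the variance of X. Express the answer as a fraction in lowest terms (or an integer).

419/36

E[X] = (2/3)·0 + (1/12)·2 + (1/4)·8 = 13/6
E[X²] = (2/3)·0 + (1/12)·4 + (1/4)·64 = 49/3
Var(X) = 49/3 − (13/6)² = 419/36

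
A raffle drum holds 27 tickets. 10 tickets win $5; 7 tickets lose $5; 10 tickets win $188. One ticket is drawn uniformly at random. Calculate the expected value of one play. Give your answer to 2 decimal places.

$70.19

E[payout] = (10/27)·5 + (7/27)·(-5) + (10/27)·188 = 1895/27
≈ $70.19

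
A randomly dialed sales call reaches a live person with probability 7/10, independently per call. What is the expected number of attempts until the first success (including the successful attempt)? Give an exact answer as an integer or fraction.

10/7

For a geometric distribution, E[trials] = 1/p = 1/(7/10) = 10/7.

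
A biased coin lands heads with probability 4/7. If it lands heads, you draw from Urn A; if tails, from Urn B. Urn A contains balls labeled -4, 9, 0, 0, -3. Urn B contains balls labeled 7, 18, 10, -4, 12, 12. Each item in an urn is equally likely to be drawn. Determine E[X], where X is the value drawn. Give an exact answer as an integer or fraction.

291/70

E[X | Urn A] = (-4 + 9 + 0 + 0 − 3)/5 = 2/5
E[X | Urn B] = (7 + 18 + 10 − 4 + 12 + 12)/6 = 55/6
E[X] = (4/7)·2/5 + (3/7)·55/6 = 291/70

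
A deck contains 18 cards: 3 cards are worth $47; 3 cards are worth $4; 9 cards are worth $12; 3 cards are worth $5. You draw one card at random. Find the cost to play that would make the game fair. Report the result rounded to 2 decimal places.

$15.33

E[payout] = (3/18)·47 + (3/18)·4 + (9/18)·12 + (3/18)·5 = 46/3
Fair fee = E[payout] = 46/3 ≈ $15.33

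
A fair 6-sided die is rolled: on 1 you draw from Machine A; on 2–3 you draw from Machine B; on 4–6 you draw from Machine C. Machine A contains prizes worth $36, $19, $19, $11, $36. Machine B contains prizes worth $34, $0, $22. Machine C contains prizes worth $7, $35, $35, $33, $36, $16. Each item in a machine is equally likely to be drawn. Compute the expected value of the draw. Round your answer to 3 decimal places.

E[X | Machine A] = (36 + 19 + 19 + 11 + 36)/5 = 121/5
E[X | Machine B] = (34 + 0 + 22)/3 = 56/3
E[X | Machine C] = (7 + 35 + 35 + 33 + 36 + 16)/6 = 27
E[X] = (1/6)·121/5 + (1/3)·56/3 + (1/2)·27 = 1069/45 ≈ 23.756

$23.756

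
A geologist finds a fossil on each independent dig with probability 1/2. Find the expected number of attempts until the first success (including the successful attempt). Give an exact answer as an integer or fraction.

For a geometric distribution, E[trials] = 1/p = 1/(1/2) = 2.

2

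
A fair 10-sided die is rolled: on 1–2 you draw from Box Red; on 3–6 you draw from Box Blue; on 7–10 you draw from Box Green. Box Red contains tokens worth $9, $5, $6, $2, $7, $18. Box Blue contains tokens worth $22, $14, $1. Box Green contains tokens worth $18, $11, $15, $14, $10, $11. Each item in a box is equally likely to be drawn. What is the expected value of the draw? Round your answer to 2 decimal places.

$11.77

E[X | Box Red] = (9 + 5 + 6 + 2 + 7 + 18)/6 = 47/6
E[X | Box Blue] = (22 + 14 + 1)/3 = 37/3
E[X | Box Green] = (18 + 11 + 15 + 14 + 10 + 11)/6 = 79/6
E[X] = (1/5)·47/6 + (2/5)·37/3 + (2/5)·79/6 = 353/30 ≈ 11.77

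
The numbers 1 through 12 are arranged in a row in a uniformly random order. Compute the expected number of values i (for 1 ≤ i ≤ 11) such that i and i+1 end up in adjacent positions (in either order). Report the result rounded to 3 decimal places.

1.833

For each i ∈ {1,…,11}, let Xᵢ = 1 if i and i+1 are adjacent. P(Xᵢ=1) = 2·(12−1)!/12! = 2/12.
By linearity, E[ΣXᵢ] = (11)·(2/12) = 11/6.
≈ 1.833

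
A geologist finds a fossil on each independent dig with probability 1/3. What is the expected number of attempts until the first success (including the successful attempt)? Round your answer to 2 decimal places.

For a geometric distribution, E[trials] = 1/p = 1/(1/3) = 3.
≈ 3.00

3.00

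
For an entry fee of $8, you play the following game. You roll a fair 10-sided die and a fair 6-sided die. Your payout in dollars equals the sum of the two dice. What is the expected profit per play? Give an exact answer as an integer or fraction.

Distribution of the sum of the two dice: 2 w.p. 1/60, 3 w.p. 1/30, 4 w.p. 1/20, 5 w.p. 1/15, 6 w.p. 1/12, 7 w.p. 1/10, …
E[payout] = (1/60)·2 + (1/30)·3 + (1/20)·4 + (1/15)·5 + (1/12)·6 + (1/10)·7 + (1/10)·8 + (1/10)·9 + (1/10)·10 + (1/10)·11 + (1/12)·12 + (1/15)·13 + (1/20)·14 + (1/30)·15 + (1/60)·16 = 9
Expected profit = 9 − 8 = 1

$1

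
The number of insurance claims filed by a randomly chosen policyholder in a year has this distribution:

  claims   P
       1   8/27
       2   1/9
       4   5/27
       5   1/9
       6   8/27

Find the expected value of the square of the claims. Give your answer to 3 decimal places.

17.148

E[X²] = (8/27)·1 + (1/9)·4 + (5/27)·16 + (1/9)·25 + (8/27)·36
     = 463/27 ≈ 17.148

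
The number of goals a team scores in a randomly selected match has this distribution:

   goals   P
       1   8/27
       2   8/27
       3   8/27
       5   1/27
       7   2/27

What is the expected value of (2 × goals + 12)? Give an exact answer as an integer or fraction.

E[2x+12] = (8/27)·14 + (8/27)·16 + (8/27)·18 + (1/27)·22 + (2/27)·26
     = 458/27

458/27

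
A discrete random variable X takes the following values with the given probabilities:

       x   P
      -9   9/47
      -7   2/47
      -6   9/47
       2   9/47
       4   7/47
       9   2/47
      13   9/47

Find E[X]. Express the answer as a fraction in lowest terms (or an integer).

32/47

E[X] = (9/47)·(-9) + (2/47)·(-7) + (9/47)·(-6) + (9/47)·2 + (7/47)·4 + (2/47)·9 + (9/47)·13
     = 32/47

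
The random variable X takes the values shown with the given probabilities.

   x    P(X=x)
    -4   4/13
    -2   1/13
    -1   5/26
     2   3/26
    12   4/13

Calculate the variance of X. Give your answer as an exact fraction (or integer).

30209/676

E[X] = (4/13)·(-4) + (1/13)·(-2) + (5/26)·(-1) + (3/26)·2 + (4/13)·12 = 61/26
E[X²] = (4/13)·16 + (1/13)·4 + (5/26)·1 + (3/26)·4 + (4/13)·144 = 1305/26
Var(X) = 1305/26 − (61/26)² = 30209/676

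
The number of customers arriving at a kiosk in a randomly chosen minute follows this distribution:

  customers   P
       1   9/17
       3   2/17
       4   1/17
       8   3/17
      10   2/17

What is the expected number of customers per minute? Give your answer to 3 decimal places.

3.706

E[X] = (9/17)·1 + (2/17)·3 + (1/17)·4 + (3/17)·8 + (2/17)·10
     = 63/17 ≈ 3.706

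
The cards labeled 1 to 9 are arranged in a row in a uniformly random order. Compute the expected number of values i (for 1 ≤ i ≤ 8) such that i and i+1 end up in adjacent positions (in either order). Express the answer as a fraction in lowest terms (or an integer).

16/9

For each i ∈ {1,…,8}, let Xᵢ = 1 if i and i+1 are adjacent. P(Xᵢ=1) = 2·(9−1)!/9! = 2/9.
By linearity, E[ΣXᵢ] = (8)·(2/9) = 16/9.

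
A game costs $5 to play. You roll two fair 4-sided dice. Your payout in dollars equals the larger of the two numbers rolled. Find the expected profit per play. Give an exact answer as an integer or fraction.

Distribution of the larger of the two numbers rolled: 1 w.p. 1/16, 2 w.p. 3/16, 3 w.p. 5/16, 4 w.p. 7/16
E[payout] = (1/16)·1 + (3/16)·2 + (5/16)·3 + (7/16)·4 = 25/8
Expected profit = 25/8 − 5 = -15/8

-15/8 dollars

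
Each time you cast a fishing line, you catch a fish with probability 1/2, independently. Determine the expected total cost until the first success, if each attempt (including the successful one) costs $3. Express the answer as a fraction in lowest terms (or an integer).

$6

E[#attempts] = 1/p = 2; E[cost] = 3·2 = 6.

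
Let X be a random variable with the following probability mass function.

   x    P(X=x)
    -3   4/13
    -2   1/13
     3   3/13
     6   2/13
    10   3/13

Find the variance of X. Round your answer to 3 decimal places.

25.669

E[X] = (4/13)·(-3) + (1/13)·(-2) + (3/13)·3 + (2/13)·6 + (3/13)·10 = 37/13
E[X²] = (4/13)·9 + (1/13)·4 + (3/13)·9 + (2/13)·36 + (3/13)·100 = 439/13
Var(X) = 439/13 − (37/13)² = 4338/169 ≈ 25.669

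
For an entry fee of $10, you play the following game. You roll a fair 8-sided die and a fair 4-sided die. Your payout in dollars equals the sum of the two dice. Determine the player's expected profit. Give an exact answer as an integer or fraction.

Distribution of the sum of the two dice: 2 w.p. 1/32, 3 w.p. 1/16, 4 w.p. 3/32, 5 w.p. 1/8, 6 w.p. 1/8, 7 w.p. 1/8, …
E[payout] = (1/32)·2 + (1/16)·3 + (3/32)·4 + (1/8)·5 + (1/8)·6 + (1/8)·7 + (1/8)·8 + (1/8)·9 + (3/32)·10 + (1/16)·11 + (1/32)·12 = 7
Expected profit = 7 − 10 = -3

-$3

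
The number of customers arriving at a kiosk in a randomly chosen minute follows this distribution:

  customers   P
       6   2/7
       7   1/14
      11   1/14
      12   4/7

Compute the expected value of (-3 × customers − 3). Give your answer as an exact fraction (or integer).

E[-3x-3] = (2/7)·(-21) + (1/14)·(-24) + (1/14)·(-36) + (4/7)·(-39)
     = -228/7

-228/7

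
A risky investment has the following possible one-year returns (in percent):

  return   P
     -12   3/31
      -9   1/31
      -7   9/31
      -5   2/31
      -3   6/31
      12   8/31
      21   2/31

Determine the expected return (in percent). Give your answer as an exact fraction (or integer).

2/31

E[X] = (3/31)·(-12) + (1/31)·(-9) + (9/31)·(-7) + (2/31)·(-5) + (6/31)·(-3) + (8/31)·12 + (2/31)·21
     = 2/31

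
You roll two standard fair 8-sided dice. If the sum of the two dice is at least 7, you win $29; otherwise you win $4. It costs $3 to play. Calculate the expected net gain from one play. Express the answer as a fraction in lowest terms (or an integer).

1289/64 dollars

E[payout] = (15/64)·4 + (49/64)·29 = 1481/64
Expected profit = 1481/64 − 3 = 1289/64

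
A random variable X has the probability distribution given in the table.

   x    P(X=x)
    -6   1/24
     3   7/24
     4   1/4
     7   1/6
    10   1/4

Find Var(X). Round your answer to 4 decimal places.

E[X] = (1/24)·(-6) + (7/24)·3 + (1/4)·4 + (1/6)·7 + (1/4)·10 = 127/24
E[X²] = (1/24)·36 + (7/24)·9 + (1/4)·16 + (1/6)·49 + (1/4)·100 = 991/24
Var(X) = 991/24 − (127/24)² = 7655/576 ≈ 13.2899

13.2899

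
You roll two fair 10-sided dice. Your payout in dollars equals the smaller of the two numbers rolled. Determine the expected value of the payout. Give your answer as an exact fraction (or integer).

77/20 dollars

Distribution of the smaller of the two numbers rolled: 1 w.p. 19/100, 2 w.p. 17/100, 3 w.p. 3/20, 4 w.p. 13/100, 5 w.p. 11/100, 6 w.p. 9/100, …
E[payout] = (19/100)·1 + (17/100)·2 + (3/20)·3 + (13/100)·4 + (11/100)·5 + (9/100)·6 + (7/100)·7 + (1/20)·8 + (3/100)·9 + (1/100)·10 = 77/20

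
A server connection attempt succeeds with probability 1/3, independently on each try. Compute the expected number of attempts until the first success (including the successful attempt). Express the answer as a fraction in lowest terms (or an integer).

For a geometric distribution, E[trials] = 1/p = 1/(1/3) = 3.

3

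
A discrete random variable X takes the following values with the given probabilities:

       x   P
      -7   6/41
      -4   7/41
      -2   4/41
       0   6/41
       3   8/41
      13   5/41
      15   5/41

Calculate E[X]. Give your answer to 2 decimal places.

2.10

E[X] = (6/41)·(-7) + (7/41)·(-4) + (4/41)·(-2) + (6/41)·0 + (8/41)·3 + (5/41)·13 + (5/41)·15
     = 86/41 ≈ 2.10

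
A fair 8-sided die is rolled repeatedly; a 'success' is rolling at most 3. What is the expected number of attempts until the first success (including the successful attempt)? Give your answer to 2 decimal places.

2.67

For a geometric distribution, E[trials] = 1/p = 1/(3/8) = 8/3.
≈ 2.67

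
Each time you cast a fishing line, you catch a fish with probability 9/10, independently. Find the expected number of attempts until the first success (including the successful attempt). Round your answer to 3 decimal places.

For a geometric distribution, E[trials] = 1/p = 1/(9/10) = 10/9.
≈ 1.111

1.111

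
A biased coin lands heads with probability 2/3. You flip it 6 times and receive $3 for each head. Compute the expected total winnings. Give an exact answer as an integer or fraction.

$12

E[#heads] = 6·2/3 = 4 (linearity over flips).
E[winnings] = 3·4 = 12.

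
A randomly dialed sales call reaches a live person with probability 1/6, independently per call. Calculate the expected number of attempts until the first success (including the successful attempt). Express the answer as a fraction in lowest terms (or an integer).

6

For a geometric distribution, E[trials] = 1/p = 1/(1/6) = 6.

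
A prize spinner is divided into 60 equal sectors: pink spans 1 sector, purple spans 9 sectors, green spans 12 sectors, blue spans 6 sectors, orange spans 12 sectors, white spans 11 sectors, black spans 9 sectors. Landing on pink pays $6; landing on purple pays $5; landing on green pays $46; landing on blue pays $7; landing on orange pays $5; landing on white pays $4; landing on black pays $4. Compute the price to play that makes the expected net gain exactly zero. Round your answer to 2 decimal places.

$13.08

E[payout] = (1/60)·6 + (9/60)·5 + (12/60)·46 + (6/60)·7 + (12/60)·5 + (11/60)·4 + (9/60)·4 = 157/12
Fair fee = E[payout] = 157/12 ≈ $13.08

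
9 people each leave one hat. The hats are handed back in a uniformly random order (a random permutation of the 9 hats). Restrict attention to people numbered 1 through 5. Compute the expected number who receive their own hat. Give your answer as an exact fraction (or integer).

5/9

Let Xᵢ = 1 if person i gets their own hat. For each i, P(Xᵢ=1) = 1/9.
By linearity of expectation, E[X₁+…+X_5] = 5·(1/9) = 5/9.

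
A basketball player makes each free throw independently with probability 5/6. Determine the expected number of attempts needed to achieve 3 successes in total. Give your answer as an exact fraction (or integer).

By linearity (sum of 3 independent geometric waits), E[trials] = 3/p = 3/(5/6) = 18/5.

18/5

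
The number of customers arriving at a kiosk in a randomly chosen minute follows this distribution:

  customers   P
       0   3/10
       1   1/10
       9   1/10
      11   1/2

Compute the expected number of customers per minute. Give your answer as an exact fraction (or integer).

13/2

E[X] = (3/10)·0 + (1/10)·1 + (1/10)·9 + (1/2)·11
     = 13/2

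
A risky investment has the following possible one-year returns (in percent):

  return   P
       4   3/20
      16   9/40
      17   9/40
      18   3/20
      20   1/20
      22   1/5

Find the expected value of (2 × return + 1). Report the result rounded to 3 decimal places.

33.250

E[2x+1] = (3/20)·9 + (9/40)·33 + (9/40)·35 + (3/20)·37 + (1/20)·41 + (1/5)·45
     = 133/4 ≈ 33.250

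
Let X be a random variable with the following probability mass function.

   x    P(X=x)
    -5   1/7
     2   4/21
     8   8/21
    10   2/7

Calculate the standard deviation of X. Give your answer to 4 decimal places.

E[X] = 39/7, E[X²] = 401/7
Var(X) = E[X²] − (E[X])² = 401/7 − 1521/49 = 1286/49
SD(X) = √(1286/49) ≈ 5.1230

5.1230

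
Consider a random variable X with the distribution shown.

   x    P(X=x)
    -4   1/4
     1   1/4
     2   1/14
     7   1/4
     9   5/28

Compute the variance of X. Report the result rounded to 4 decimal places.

E[X] = (1/4)·(-4) + (1/4)·1 + (1/14)·2 + (1/4)·7 + (5/28)·9 = 11/4
E[X²] = (1/4)·16 + (1/4)·1 + (1/14)·4 + (1/4)·49 + (5/28)·81 = 125/4
Var(X) = 125/4 − (11/4)² = 379/16 ≈ 23.6875

23.6875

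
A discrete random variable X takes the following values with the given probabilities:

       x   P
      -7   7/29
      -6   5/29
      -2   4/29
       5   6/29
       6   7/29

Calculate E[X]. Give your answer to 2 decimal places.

E[X] = (7/29)·(-7) + (5/29)·(-6) + (4/29)·(-2) + (6/29)·5 + (7/29)·6
     = -15/29 ≈ -0.52

-0.52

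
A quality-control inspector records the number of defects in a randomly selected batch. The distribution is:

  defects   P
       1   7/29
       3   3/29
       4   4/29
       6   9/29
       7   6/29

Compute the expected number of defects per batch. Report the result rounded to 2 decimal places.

4.41

E[X] = (7/29)·1 + (3/29)·3 + (4/29)·4 + (9/29)·6 + (6/29)·7
     = 128/29 ≈ 4.41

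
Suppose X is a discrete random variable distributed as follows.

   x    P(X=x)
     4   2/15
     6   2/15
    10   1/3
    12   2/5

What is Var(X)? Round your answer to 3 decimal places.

8.249

E[X] = (2/15)·4 + (2/15)·6 + (1/3)·10 + (2/5)·12 = 142/15
E[X²] = (2/15)·16 + (2/15)·36 + (1/3)·100 + (2/5)·144 = 1468/15
Var(X) = 1468/15 − (142/15)² = 1856/225 ≈ 8.249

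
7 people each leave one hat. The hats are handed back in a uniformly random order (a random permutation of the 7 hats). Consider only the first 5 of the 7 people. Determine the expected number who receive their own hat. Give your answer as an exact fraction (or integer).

Let Xᵢ = 1 if person i gets their own hat. For each i, P(Xᵢ=1) = 1/7.
By linearity of expectation, E[X₁+…+X_5] = 5·(1/7) = 5/7.

5/7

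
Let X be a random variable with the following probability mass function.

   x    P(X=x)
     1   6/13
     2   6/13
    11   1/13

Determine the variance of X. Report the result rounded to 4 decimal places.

E[X] = (6/13)·1 + (6/13)·2 + (1/13)·11 = 29/13
E[X²] = (6/13)·1 + (6/13)·4 + (1/13)·121 = 151/13
Var(X) = 151/13 − (29/13)² = 1122/169 ≈ 6.6391

6.6391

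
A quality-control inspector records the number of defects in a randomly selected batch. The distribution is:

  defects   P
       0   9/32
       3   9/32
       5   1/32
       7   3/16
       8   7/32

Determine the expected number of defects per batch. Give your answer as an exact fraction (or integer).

65/16

E[X] = (9/32)·0 + (9/32)·3 + (1/32)·5 + (3/16)·7 + (7/32)·8
     = 65/16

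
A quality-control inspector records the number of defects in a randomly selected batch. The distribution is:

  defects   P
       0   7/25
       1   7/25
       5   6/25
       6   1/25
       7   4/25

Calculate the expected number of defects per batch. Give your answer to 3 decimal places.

E[X] = (7/25)·0 + (7/25)·1 + (6/25)·5 + (1/25)·6 + (4/25)·7
     = 71/25 ≈ 2.840

2.840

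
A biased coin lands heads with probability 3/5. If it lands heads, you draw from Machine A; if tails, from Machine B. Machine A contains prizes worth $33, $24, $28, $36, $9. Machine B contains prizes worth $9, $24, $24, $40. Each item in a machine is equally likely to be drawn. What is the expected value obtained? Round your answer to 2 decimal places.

E[X | Machine A] = (33 + 24 + 28 + 36 + 9)/5 = 26
E[X | Machine B] = (9 + 24 + 24 + 40)/4 = 97/4
E[X] = (3/5)·26 + (2/5)·97/4 = 253/10 ≈ 25.30

$25.30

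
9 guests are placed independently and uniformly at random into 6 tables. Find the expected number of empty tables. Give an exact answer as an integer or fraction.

Let Xⱼ=1 if table j is empty. P(Xⱼ=1) = ((6-1)/6)^9 = 1953125/10077696.
By linearity, E[#empty] = 6·1953125/10077696 = 1953125/1679616.

1953125/1679616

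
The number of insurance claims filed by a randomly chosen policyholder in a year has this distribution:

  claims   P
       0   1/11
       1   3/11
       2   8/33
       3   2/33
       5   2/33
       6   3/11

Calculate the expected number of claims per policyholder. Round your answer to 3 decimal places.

2.879

E[X] = (1/11)·0 + (3/11)·1 + (8/33)·2 + (2/33)·3 + (2/33)·5 + (3/11)·6
     = 95/33 ≈ 2.879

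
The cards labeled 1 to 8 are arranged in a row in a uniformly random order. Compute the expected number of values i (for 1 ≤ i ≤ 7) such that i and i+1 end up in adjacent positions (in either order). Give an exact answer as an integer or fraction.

7/4

For each i ∈ {1,…,7}, let Xᵢ = 1 if i and i+1 are adjacent. P(Xᵢ=1) = 2·(8−1)!/8! = 2/8.
By linearity, E[ΣXᵢ] = (7)·(2/8) = 7/4.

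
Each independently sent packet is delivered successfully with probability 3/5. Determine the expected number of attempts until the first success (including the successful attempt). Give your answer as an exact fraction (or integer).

5/3

For a geometric distribution, E[trials] = 1/p = 1/(3/5) = 5/3.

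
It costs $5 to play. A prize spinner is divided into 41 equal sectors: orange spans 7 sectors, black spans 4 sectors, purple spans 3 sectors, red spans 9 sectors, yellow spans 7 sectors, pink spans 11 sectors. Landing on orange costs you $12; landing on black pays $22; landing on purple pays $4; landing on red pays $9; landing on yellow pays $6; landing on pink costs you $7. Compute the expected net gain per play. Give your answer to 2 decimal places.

-$3.49

E[payout] = (7/41)·(-12) + (4/41)·22 + (3/41)·4 + (9/41)·9 + (7/41)·6 + (11/41)·(-7) = 62/41
Expected profit = 62/41 − 5 = -143/41 ≈ -$3.49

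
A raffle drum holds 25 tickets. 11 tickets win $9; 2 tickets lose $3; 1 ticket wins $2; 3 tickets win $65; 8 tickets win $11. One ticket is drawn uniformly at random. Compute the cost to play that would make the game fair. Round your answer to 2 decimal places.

E[payout] = (11/25)·9 + (2/25)·(-3) + (1/25)·2 + (3/25)·65 + (8/25)·11 = 378/25
Fair fee = E[payout] = 378/25 ≈ $15.12

$15.12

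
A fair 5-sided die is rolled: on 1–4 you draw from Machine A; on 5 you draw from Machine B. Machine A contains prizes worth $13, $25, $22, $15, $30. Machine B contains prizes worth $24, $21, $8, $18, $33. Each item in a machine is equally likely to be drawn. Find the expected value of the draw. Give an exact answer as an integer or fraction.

E[X | Machine A] = (13 + 25 + 22 + 15 + 30)/5 = 21
E[X | Machine B] = (24 + 21 + 8 + 18 + 33)/5 = 104/5
E[X] = (4/5)·21 + (1/5)·104/5 = 524/25

524/25 dollars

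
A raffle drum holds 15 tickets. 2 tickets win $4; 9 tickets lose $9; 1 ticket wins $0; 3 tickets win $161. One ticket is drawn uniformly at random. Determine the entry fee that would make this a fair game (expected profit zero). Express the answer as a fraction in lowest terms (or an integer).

E[payout] = (2/15)·4 + (9/15)·(-9) + (1/15)·0 + (3/15)·161 = 82/3
Fair fee = E[payout] = 82/3

82/3 dollars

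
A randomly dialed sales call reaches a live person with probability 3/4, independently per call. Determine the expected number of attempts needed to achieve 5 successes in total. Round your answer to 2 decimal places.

By linearity (sum of 5 independent geometric waits), E[trials] = 5/p = 5/(3/4) = 20/3.
≈ 6.67

6.67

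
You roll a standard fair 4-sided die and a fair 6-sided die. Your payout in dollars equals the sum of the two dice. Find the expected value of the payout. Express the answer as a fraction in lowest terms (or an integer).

Distribution of the sum of the two dice: 2 w.p. 1/24, 3 w.p. 1/12, 4 w.p. 1/8, 5 w.p. 1/6, 6 w.p. 1/6, 7 w.p. 1/6, …
E[payout] = (1/24)·2 + (1/12)·3 + (1/8)·4 + (1/6)·5 + (1/6)·6 + (1/6)·7 + (1/8)·8 + (1/12)·9 + (1/24)·10 = 6

$6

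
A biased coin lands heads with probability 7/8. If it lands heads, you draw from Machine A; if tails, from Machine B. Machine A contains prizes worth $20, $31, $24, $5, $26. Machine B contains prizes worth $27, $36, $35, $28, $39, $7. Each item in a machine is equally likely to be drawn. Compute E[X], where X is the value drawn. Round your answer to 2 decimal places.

$22.13

E[X | Machine A] = (20 + 31 + 24 + 5 + 26)/5 = 106/5
E[X | Machine B] = (27 + 36 + 35 + 28 + 39 + 7)/6 = 86/3
E[X] = (7/8)·106/5 + (1/8)·86/3 = 332/15 ≈ 22.13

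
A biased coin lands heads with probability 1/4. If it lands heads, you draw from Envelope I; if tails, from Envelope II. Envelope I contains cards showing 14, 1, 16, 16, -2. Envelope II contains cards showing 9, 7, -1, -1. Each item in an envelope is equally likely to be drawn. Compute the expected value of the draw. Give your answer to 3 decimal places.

E[X | Envelope I] = (14 + 1 + 16 + 16 − 2)/5 = 9
E[X | Envelope II] = (9 + 7 − 1 − 1)/4 = 7/2
E[X] = (1/4)·9 + (3/4)·7/2 = 39/8 ≈ 4.875

4.875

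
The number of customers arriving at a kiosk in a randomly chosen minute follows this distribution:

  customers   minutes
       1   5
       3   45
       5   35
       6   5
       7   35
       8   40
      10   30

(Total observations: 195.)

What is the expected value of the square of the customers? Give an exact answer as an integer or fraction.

1748/39

Total = 195, so P(customers=1) = 5/195, etc.
E[X²] = (1/39)·1 + (3/13)·9 + (7/39)·25 + (1/39)·36 + (7/39)·49 + (8/39)·64 + (2/13)·100
     = 1748/39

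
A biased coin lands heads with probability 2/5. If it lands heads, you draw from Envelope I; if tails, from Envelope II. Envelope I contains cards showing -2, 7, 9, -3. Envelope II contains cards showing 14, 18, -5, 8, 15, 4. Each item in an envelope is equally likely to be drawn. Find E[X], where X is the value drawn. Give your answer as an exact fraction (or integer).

13/2

E[X | Envelope I] = (-2 + 7 + 9 − 3)/4 = 11/4
E[X | Envelope II] = (14 + 18 − 5 + 8 + 15 + 4)/6 = 9
E[X] = (2/5)·11/4 + (3/5)·9 = 13/2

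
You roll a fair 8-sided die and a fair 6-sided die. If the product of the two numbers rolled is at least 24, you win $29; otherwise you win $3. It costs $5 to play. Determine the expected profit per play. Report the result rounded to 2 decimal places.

E[payout] = (35/48)·3 + (13/48)·29 = 241/24
Expected profit = 241/24 − 5 = 121/24 ≈ $5.04

$5.04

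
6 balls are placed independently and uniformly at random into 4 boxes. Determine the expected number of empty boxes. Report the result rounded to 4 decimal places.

Let Xⱼ=1 if box j is empty. P(Xⱼ=1) = ((4-1)/4)^6 = 729/4096.
By linearity, E[#empty] = 4·729/4096 = 729/1024.
≈ 0.7119

0.7119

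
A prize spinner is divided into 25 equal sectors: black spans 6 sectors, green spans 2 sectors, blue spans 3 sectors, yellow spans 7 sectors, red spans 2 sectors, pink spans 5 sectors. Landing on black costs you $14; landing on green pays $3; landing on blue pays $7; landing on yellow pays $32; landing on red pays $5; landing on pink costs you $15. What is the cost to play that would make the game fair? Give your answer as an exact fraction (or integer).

102/25 dollars

E[payout] = (6/25)·(-14) + (2/25)·3 + (3/25)·7 + (7/25)·32 + (2/25)·5 + (5/25)·(-15) = 102/25
Fair fee = E[payout] = 102/25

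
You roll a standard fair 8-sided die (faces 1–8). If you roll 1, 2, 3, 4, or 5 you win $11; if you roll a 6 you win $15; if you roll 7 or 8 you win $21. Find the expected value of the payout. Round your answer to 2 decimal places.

E[payout] = (5/8)·11 + (1/8)·15 + (1/4)·21 = 14
≈ $14.00

$14.00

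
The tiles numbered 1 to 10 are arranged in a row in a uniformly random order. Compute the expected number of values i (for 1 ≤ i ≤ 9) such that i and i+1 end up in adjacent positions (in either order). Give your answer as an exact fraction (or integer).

9/5

For each i ∈ {1,…,9}, let Xᵢ = 1 if i and i+1 are adjacent. P(Xᵢ=1) = 2·(10−1)!/10! = 2/10.
By linearity, E[ΣXᵢ] = (9)·(2/10) = 9/5.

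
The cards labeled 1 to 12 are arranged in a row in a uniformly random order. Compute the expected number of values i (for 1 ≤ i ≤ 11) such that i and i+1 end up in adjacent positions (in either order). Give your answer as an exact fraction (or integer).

11/6

For each i ∈ {1,…,11}, let Xᵢ = 1 if i and i+1 are adjacent. P(Xᵢ=1) = 2·(12−1)!/12! = 2/12.
By linearity, E[ΣXᵢ] = (11)·(2/12) = 11/6.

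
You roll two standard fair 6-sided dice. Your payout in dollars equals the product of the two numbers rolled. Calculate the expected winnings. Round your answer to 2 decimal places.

Distribution of the product of the two numbers rolled: 1 w.p. 1/36, 2 w.p. 1/18, 3 w.p. 1/18, 4 w.p. 1/12, 5 w.p. 1/18, 6 w.p. 1/9, …
E[payout] = (1/36)·1 + (1/18)·2 + (1/18)·3 + (1/12)·4 + (1/18)·5 + (1/9)·6 + (1/18)·8 + (1/36)·9 + (1/18)·10 + (1/9)·12 + (1/18)·15 + (1/36)·16 + (1/18)·18 + (1/18)·20 + (1/18)·24 + (1/36)·25 + (1/18)·30 + (1/36)·36 = 49/4
≈ $12.25

$12.25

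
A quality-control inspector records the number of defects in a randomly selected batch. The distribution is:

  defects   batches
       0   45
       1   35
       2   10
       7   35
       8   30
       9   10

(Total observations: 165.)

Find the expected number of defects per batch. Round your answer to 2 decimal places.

Total = 165, so P(defects=0) = 45/165, etc.
E[X] = (3/11)·0 + (7/33)·1 + (2/33)·2 + (7/33)·7 + (2/11)·8 + (2/33)·9
     = 42/11 ≈ 3.82

3.82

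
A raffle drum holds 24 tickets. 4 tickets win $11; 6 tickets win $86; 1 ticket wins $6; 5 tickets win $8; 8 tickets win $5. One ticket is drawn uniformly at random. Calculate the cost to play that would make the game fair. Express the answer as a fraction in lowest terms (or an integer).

E[payout] = (4/24)·11 + (6/24)·86 + (1/24)·6 + (5/24)·8 + (8/24)·5 = 323/12
Fair fee = E[payout] = 323/12

323/12 dollars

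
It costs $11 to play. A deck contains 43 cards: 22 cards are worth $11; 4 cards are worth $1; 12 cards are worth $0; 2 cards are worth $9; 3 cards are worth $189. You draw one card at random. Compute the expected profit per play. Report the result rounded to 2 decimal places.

$8.33

E[payout] = (22/43)·11 + (4/43)·1 + (12/43)·0 + (2/43)·9 + (3/43)·189 = 831/43
Expected profit = 831/43 − 11 = 358/43 ≈ $8.33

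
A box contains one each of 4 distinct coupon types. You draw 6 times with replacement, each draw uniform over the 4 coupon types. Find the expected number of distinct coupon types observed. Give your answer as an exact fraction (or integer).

3367/1024

Let Xⱼ=1 if type j appears at least once. P(Xⱼ=1) = 1 − ((4−1)/4)^6 = 3367/4096.
E[#distinct] = 4·3367/4096 = 3367/1024.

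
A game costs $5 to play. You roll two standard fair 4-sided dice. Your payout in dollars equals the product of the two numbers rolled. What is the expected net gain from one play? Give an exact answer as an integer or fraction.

5/4 dollars

Distribution of the product of the two numbers rolled: 1 w.p. 1/16, 2 w.p. 1/8, 3 w.p. 1/8, 4 w.p. 3/16, 6 w.p. 1/8, 8 w.p. 1/8, …
E[payout] = (1/16)·1 + (1/8)·2 + (1/8)·3 + (3/16)·4 + (1/8)·6 + (1/8)·8 + (1/16)·9 + (1/8)·12 + (1/16)·16 = 25/4
Expected profit = 25/4 − 5 = 5/4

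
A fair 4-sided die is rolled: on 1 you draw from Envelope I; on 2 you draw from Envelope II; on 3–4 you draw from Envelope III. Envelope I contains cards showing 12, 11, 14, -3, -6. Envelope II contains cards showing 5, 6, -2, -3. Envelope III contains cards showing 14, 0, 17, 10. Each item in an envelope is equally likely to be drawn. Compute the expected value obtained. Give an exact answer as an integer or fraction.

E[X | Envelope I] = (12 + 11 + 14 − 3 − 6)/5 = 28/5
E[X | Envelope II] = (5 + 6 − 2 − 3)/4 = 3/2
E[X | Envelope III] = (14 + 0 + 17 + 10)/4 = 41/4
E[X] = (1/4)·28/5 + (1/4)·3/2 + (1/2)·41/4 = 69/10

69/10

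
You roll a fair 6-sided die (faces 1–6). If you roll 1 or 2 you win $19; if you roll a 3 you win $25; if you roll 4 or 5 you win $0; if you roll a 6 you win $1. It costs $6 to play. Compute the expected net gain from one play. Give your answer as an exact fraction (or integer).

14/3 dollars

E[payout] = (1/3)·0 + (1/6)·1 + (1/3)·19 + (1/6)·25 = 32/3
Expected profit = 32/3 − 6 = 14/3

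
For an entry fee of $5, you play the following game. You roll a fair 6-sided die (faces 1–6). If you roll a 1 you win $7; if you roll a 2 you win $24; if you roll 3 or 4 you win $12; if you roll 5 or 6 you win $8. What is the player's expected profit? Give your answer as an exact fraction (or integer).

41/6 dollars

E[payout] = (1/6)·7 + (1/3)·8 + (1/3)·12 + (1/6)·24 = 71/6
Expected profit = 71/6 − 5 = 41/6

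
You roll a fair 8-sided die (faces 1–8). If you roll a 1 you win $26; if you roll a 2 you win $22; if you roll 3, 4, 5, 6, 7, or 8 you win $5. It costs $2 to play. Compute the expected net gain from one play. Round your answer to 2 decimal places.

E[payout] = (3/4)·5 + (1/8)·22 + (1/8)·26 = 39/4
Expected profit = 39/4 − 2 = 31/4 ≈ $7.75

$7.75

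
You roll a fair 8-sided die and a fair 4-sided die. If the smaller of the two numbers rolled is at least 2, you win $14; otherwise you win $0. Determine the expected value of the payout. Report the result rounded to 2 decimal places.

$9.19

E[payout] = (11/32)·0 + (21/32)·14 = 147/16
≈ $9.19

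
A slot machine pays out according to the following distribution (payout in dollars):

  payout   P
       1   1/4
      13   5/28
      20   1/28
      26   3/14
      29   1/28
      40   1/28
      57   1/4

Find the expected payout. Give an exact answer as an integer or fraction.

179/7 dollars

E[X] = (1/4)·1 + (5/28)·13 + (1/28)·20 + (3/14)·26 + (1/28)·29 + (1/28)·40 + (1/4)·57
     = 179/7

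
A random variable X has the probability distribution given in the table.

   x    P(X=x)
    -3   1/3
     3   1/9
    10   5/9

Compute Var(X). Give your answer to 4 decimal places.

35.6543

E[X] = (1/3)·(-3) + (1/9)·3 + (5/9)·10 = 44/9
E[X²] = (1/3)·9 + (1/9)·9 + (5/9)·100 = 536/9
Var(X) = 536/9 − (44/9)² = 2888/81 ≈ 35.6543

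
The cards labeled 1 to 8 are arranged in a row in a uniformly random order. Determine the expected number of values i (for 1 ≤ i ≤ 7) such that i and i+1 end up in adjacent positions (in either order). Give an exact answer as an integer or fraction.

For each i ∈ {1,…,7}, let Xᵢ = 1 if i and i+1 are adjacent. P(Xᵢ=1) = 2·(8−1)!/8! = 2/8.
By linearity, E[ΣXᵢ] = (7)·(2/8) = 7/4.

7/4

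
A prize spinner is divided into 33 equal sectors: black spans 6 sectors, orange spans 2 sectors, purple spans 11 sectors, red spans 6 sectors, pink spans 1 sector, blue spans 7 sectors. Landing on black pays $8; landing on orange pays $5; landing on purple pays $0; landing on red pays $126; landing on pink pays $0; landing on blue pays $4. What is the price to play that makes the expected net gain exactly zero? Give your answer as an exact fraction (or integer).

E[payout] = (6/33)·8 + (2/33)·5 + (11/33)·0 + (6/33)·126 + (1/33)·0 + (7/33)·4 = 842/33
Fair fee = E[payout] = 842/33

842/33 dollars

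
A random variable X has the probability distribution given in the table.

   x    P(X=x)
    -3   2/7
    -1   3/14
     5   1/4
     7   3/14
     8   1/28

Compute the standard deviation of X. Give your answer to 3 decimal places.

E[X] = 55/28, E[X²] = 611/28
Var(X) = E[X²] − (E[X])² = 611/28 − 3025/784 = 14083/784
SD(X) = √(14083/784) ≈ 4.238

4.238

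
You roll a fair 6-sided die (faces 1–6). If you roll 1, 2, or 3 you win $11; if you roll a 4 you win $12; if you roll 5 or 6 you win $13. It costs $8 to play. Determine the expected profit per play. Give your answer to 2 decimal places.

$3.83

E[payout] = (1/2)·11 + (1/6)·12 + (1/3)·13 = 71/6
Expected profit = 71/6 − 8 = 23/6 ≈ $3.83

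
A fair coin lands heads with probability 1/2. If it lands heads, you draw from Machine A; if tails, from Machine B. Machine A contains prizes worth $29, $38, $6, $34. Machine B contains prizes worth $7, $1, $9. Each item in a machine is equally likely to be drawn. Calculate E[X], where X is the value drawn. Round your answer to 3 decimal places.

E[X | Machine A] = (29 + 38 + 6 + 34)/4 = 107/4
E[X | Machine B] = (7 + 1 + 9)/3 = 17/3
E[X] = (1/2)·107/4 + (1/2)·17/3 = 389/24 ≈ 16.208

$16.208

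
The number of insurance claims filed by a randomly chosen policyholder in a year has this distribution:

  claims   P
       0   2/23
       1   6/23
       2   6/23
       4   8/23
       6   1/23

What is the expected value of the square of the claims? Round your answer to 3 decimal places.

E[X²] = (2/23)·0 + (6/23)·1 + (6/23)·4 + (8/23)·16 + (1/23)·36
     = 194/23 ≈ 8.435

8.435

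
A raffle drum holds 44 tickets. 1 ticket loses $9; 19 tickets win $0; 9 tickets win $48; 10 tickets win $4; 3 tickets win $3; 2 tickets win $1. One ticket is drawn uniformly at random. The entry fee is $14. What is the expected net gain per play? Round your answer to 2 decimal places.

-$3.23

E[payout] = (1/44)·(-9) + (19/44)·0 + (9/44)·48 + (10/44)·4 + (3/44)·3 + (2/44)·1 = 237/22
Expected profit = 237/22 − 14 = -71/22 ≈ -$3.23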